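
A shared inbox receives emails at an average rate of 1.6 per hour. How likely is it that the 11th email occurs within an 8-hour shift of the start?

Over the interval, μ = 1.6 × 8 = 12.8 (an 8-hour shift = 8 hours).
The 11th arrival falls in the interval iff at least 11 events occur there: P(S_11 ≤ t) = P(N ≥ 11) = 1 − P(N ≤ 10) ≈ 0.7307.

0.7307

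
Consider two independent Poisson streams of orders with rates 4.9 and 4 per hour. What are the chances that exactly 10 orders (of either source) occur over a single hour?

0.1172

Independent Poisson processes superpose: combined rate λ = 4.9 + 4 = 8.9 per hour.
So μ = 8.9.
P(N = 10) = e^(−8.9) · 8.9^10/10! ≈ 0.1172.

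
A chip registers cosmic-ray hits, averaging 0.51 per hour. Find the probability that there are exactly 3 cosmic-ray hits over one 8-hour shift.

Over the interval, μ = 0.51 × 8 = 4.08 (an 8-hour shift = 8 hours).
P(N = 3) = e^(−μ) μ^3/3! = e^(−4.08) · 4.08^3/6 ≈ 0.1914.

0.1914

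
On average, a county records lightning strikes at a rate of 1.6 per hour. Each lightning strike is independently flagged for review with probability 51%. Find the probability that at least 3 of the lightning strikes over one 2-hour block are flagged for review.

0.2249

Thinning: the lightning strikes that are flagged for review themselves form a Poisson process with rate 0.51 × 1.6 = 0.816 per hour.
Over the interval, μ = 0.816 × 2 = 1.632 (a 2-hour block = 2 hours).
P(N ≥ 3) = 1 − P(N ≤ 2) ≈ 0.2249.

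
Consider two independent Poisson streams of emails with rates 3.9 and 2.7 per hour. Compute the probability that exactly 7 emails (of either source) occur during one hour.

Independent Poisson processes superpose: combined rate λ = 3.9 + 2.7 = 6.6 per hour.
So μ = 6.6.
P(N = 7) = e^(−6.6) · 6.6^7/7! ≈ 0.1472.

0.1472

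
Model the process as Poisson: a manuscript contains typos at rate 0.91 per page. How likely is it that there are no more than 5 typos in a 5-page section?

Over the interval, μ = 0.91 × 5 = 4.55 (a 5-page section = 5 pages).
P(N ≤ 5) = Σ_{j=0}^{5} e^(−μ) μ^j/j! ≈ 0.6944.

0.6944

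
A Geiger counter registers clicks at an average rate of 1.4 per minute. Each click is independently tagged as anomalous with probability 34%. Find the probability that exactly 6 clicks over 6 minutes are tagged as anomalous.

Thinning: the clicks that are tagged as anomalous themselves form a Poisson process with rate 0.34 × 1.4 = 0.476 per minute.
Over the interval, μ = 0.476 × 6 = 2.856 (6 minutes).
P(N = 6) = e^(−2.856) · 2.856^6/6! ≈ 0.0433.

0.0433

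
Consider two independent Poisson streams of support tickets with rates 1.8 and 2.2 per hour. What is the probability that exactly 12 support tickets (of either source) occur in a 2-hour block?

0.0481

Independent Poisson processes superpose: combined rate λ = 1.8 + 2.2 = 4 per hour.
Over the interval, μ = 4 × 2 = 8 (a 2-hour block = 2 hours).
P(N = 12) = e^(−8) · 8^12/12! ≈ 0.0481.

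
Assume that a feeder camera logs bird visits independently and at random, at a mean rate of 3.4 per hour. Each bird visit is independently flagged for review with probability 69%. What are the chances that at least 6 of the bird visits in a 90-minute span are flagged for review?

0.1449

Thinning: the bird visits that are flagged for review themselves form a Poisson process with rate 0.69 × 3.4 = 2.346 per hour.
Over the interval, μ = 2.346 × 1.5 = 3.519 (a 90-minute span = 1.5 hours).
P(N ≥ 6) = 1 − P(N ≤ 5) ≈ 0.1449.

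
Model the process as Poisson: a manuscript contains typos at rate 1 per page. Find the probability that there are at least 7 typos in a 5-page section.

0.2378

Over the interval, μ = 1 × 5 = 5 (a 5-page section = 5 pages).
P(N ≥ 7) = 1 − P(N ≤ 6) = 1 − Σ_{j=0}^{6} e^(−μ) μ^j/j! ≈ 0.2378.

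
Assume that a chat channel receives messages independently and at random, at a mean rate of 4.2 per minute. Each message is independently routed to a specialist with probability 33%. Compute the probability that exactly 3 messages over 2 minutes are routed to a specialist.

0.2220

Thinning: the messages that are routed to a specialist themselves form a Poisson process with rate 0.33 × 4.2 = 1.386 per minute.
Over the interval, μ = 1.386 × 2 = 2.772 (2 minutes).
P(N = 3) = e^(−2.772) · 2.772^3/3! ≈ 0.2220.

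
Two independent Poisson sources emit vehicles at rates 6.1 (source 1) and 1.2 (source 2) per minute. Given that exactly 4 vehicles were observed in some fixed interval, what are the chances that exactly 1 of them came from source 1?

Given the total, each event is independently from source 1 with probability p = λ_1/(λ_1+λ_2) = 6.1/7.3 ≈ 0.8356.
So K ~ Binomial(4, 6.1/7.3): P(K = 1) = C(4,1) · (6.1/7.3)^1 · (1.2/7.3)^3 ≈ 0.0148.

0.0148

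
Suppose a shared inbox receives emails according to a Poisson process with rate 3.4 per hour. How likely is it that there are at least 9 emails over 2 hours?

0.2452

Over the interval, μ = 3.4 × 2 = 6.8 (2 hours).
P(N ≥ 9) = 1 − P(N ≤ 8) = 1 − Σ_{j=0}^{8} e^(−μ) μ^j/j! ≈ 0.2452.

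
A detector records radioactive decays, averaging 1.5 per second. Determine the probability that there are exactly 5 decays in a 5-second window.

0.1094

Over the interval, μ = 1.5 × 5 = 7.5 (a 5-second window = 5 seconds).
P(N = 5) = e^(−μ) μ^5/5! = e^(−7.5) · 7.5^5/120 ≈ 0.1094.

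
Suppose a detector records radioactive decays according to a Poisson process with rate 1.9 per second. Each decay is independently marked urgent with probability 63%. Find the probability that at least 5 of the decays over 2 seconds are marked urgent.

Thinning: the decays that are marked urgent themselves form a Poisson process with rate 0.63 × 1.9 = 1.197 per second.
Over the interval, μ = 1.197 × 2 = 2.394 (2 seconds).
P(N ≥ 5) = 1 − P(N ≤ 4) ≈ 0.0951.

0.0951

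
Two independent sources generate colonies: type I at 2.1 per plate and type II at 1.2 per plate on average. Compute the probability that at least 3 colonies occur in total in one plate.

0.6406

Independent Poisson processes superpose: combined rate λ = 2.1 + 1.2 = 3.3 per plate.
So μ = 3.3.
P(N ≥ 3) = 1 − P(N ≤ 2) ≈ 0.6406.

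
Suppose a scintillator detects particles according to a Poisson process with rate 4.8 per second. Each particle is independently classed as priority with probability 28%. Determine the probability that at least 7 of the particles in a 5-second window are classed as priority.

Thinning: the particles that are classed as priority themselves form a Poisson process with rate 0.28 × 4.8 = 1.344 per second.
Over the interval, μ = 1.344 × 5 = 6.72 (a 5-second window = 5 seconds).
P(N ≥ 7) = 1 − P(N ≤ 6) ≈ 0.5078.

0.5078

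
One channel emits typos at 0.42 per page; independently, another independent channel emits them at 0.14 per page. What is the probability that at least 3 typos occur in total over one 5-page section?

Independent Poisson processes superpose: combined rate λ = 0.42 + 0.14 = 0.56 per page.
Over the interval, μ = 0.56 × 5 = 2.8 (a 5-page section = 5 pages).
P(N ≥ 3) = 1 − P(N ≤ 2) ≈ 0.5305.

0.5305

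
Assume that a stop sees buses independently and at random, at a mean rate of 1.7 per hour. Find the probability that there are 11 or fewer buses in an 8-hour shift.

0.2952

Over the interval, μ = 1.7 × 8 = 13.6 (an 8-hour shift = 8 hours).
P(N ≤ 11) = Σ_{j=0}^{11} e^(−μ) μ^j/j! ≈ 0.2952.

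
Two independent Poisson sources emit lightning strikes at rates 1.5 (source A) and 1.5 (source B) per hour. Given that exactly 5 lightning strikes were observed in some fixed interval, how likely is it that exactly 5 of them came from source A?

Given the total, each event is independently from source A with probability p = λ_A/(λ_A+λ_B) = 1.5/3 = 0.5000.
So K ~ Binomial(5, 1.5/3): P(K = 5) = C(5,5) · (1.5/3)^5 · (1.5/3)^0 ≈ 0.0312.

0.0312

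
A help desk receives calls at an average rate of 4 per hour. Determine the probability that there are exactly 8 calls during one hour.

0.0298

With mean μ = 4 per hour,
P(N = 8) = e^(−μ) μ^8/8! = e^(−4) · 4^8/40320 ≈ 0.0298.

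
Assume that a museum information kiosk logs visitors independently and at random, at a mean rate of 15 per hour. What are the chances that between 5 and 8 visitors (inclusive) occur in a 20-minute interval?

Over the interval, μ = 15 × 1/3 = 5 (a 20-minute interval = 1/3 hours).
P(5 ≤ N ≤ 8) = Σ_{j=5}^{8} e^(−5) · 5^j/j! ≈ 0.4914.

0.4914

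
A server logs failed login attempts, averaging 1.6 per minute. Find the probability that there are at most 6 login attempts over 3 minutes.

Over the interval, μ = 1.6 × 3 = 4.8 (3 minutes).
P(N ≤ 6) = Σ_{j=0}^{6} e^(−μ) μ^j/j! ≈ 0.7908.

0.7908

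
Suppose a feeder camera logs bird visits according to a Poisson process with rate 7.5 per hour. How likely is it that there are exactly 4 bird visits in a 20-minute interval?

Over the interval, μ = 7.5 × 1/3 = 2.5 (a 20-minute interval = 1/3 hours).
P(N = 4) = e^(−μ) μ^4/4! = e^(−2.5) · 2.5^4/24 ≈ 0.1336.

0.1336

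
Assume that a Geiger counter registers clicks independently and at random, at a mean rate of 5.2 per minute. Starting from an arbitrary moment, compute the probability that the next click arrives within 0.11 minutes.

0.4356

Inter-arrival times are exponential with rate λ = 5.2 per minute.
P(T ≤ 0.11) = 1 − e^(−λt) = 1 − e^(−5.2 × 0.11) = 1 − e^(−0.572) ≈ 0.4356.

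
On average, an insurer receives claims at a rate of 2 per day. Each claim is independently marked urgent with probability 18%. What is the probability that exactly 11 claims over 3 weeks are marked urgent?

Thinning: the claims that are marked urgent themselves form a Poisson process with rate 0.18 × 2 = 0.36 per day.
Over the interval, μ = 0.36 × 21 = 7.56 (3 weeks = 21 days).
P(N = 11) = e^(−7.56) · 7.56^11/11! ≈ 0.0602.

0.0602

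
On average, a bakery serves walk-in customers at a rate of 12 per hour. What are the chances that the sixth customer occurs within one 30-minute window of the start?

Over the interval, μ = 12 × 0.5 = 6 (a 30-minute window = 0.5 hours).
The sixth arrival falls in the interval iff at least 6 events occur there: P(S_6 ≤ t) = P(N ≥ 6) = 1 − P(N ≤ 5) ≈ 0.5543.

0.5543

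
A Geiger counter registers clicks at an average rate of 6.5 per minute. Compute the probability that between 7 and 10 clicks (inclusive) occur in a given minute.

0.4066

With mean μ = 6.5 per minute,
P(7 ≤ N ≤ 10) = Σ_{j=7}^{10} e^(−6.5) · 6.5^j/j! ≈ 0.4066.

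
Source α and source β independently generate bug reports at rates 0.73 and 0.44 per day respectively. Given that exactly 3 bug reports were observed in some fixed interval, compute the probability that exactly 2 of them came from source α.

0.4392

Given the total, each event is independently from source α with probability p = λ_α/(λ_α+λ_β) = 0.73/1.17 ≈ 0.6239.
So K ~ Binomial(3, 0.73/1.17): P(K = 2) = C(3,2) · (0.73/1.17)^2 · (0.44/1.17)^1 ≈ 0.4392.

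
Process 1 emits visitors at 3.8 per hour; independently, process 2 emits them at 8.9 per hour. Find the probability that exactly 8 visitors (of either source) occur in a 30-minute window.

Independent Poisson processes superpose: combined rate λ = 3.8 + 8.9 = 12.7 per hour.
Over the interval, μ = 12.7 × 0.5 = 6.35 (a 30-minute window = 0.5 hours).
P(N = 8) = e^(−6.35) · 6.35^8/8! ≈ 0.1145.

0.1145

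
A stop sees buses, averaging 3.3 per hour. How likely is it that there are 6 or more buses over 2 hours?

0.6453

Over the interval, μ = 3.3 × 2 = 6.6 (2 hours).
P(N ≥ 6) = 1 − P(N ≤ 5) = 1 − Σ_{j=0}^{5} e^(−μ) μ^j/j! ≈ 0.6453.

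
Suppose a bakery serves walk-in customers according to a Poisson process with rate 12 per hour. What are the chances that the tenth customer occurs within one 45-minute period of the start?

Over the interval, μ = 12 × 0.75 = 9 (a 45-minute period = 0.75 hours).
The tenth arrival falls in the interval iff at least 10 events occur there: P(S_10 ≤ t) = P(N ≥ 10) = 1 − P(N ≤ 9) ≈ 0.4126.

0.4126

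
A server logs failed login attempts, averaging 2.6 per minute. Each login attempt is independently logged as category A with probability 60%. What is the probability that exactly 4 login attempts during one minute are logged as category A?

0.0519

Thinning: the login attempts that are logged as category A themselves form a Poisson process with rate 0.6 × 2.6 = 1.56 per minute.
So μ = 1.56.
P(N = 4) = e^(−1.56) · 1.56^4/4! ≈ 0.0519.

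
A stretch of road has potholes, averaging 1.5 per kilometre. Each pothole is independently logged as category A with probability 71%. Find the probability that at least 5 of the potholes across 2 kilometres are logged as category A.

0.0651

Thinning: the potholes that are logged as category A themselves form a Poisson process with rate 0.71 × 1.5 = 1.065 per kilometre.
Over the interval, μ = 1.065 × 2 = 2.13 (2 kilometres).
P(N ≥ 5) = 1 − P(N ≤ 4) ≈ 0.0651.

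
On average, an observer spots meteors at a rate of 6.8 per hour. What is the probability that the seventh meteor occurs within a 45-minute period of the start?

0.2526

Over the interval, μ = 6.8 × 0.75 = 5.1 (a 45-minute period = 0.75 hours).
The seventh arrival falls in the interval iff at least 7 events occur there: P(S_7 ≤ t) = P(N ≥ 7) = 1 − P(N ≤ 6) ≈ 0.2526.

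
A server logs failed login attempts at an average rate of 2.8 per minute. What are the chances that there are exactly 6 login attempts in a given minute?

With mean μ = 2.8 per minute,
P(N = 6) = e^(−μ) μ^6/6! = e^(−2.8) · 2.8^6/720 ≈ 0.0407.

0.0407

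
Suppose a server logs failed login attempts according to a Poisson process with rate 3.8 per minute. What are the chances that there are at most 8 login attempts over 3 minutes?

Over the interval, μ = 3.8 × 3 = 11.4 (3 minutes).
P(N ≤ 8) = Σ_{j=0}^{8} e^(−μ) μ^j/j! ≈ 0.1984.

0.1984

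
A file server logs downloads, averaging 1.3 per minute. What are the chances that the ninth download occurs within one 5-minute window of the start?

0.2084

Over the interval, μ = 1.3 × 5 = 6.5 (a 5-minute window = 5 minutes).
The ninth arrival falls in the interval iff at least 9 events occur there: P(S_9 ≤ t) = P(N ≥ 9) = 1 − P(N ≤ 8) ≈ 0.2084.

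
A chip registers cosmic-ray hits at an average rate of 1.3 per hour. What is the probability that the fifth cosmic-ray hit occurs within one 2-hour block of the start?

Over the interval, μ = 1.3 × 2 = 2.6 (a 2-hour block = 2 hours).
The fifth arrival falls in the interval iff at least 5 events occur there: P(S_5 ≤ t) = P(N ≥ 5) = 1 − P(N ≤ 4) ≈ 0.1226.

0.1226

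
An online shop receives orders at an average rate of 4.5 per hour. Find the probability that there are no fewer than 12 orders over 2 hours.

Over the interval, μ = 4.5 × 2 = 9 (2 hours).
P(N ≥ 12) = 1 − P(N ≤ 11) = 1 − Σ_{j=0}^{11} e^(−μ) μ^j/j! ≈ 0.1970.

0.1970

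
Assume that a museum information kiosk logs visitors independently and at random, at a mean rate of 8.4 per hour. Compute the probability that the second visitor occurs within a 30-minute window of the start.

Over the interval, μ = 8.4 × 0.5 = 4.2 (a 30-minute window = 0.5 hours).
The second arrival falls in the interval iff at least 2 events occur there: P(S_2 ≤ t) = P(N ≥ 2) = 1 − P(N ≤ 1) ≈ 0.9220.

0.9220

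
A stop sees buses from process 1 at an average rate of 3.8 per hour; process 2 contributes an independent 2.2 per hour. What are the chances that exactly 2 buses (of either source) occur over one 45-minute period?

Independent Poisson processes superpose: combined rate λ = 3.8 + 2.2 = 6 per hour.
Over the interval, μ = 6 × 0.75 = 4.5 (a 45-minute period = 0.75 hours).
P(N = 2) = e^(−4.5) · 4.5^2/2! ≈ 0.1125.

0.1125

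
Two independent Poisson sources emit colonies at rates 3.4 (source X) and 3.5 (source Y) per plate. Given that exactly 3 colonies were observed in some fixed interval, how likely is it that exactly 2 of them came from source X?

0.3695

Given the total, each event is independently from source X with probability p = λ_X/(λ_X+λ_Y) = 3.4/6.9 ≈ 0.4928.
So K ~ Binomial(3, 3.4/6.9): P(K = 2) = C(3,2) · (3.4/6.9)^2 · (3.5/6.9)^1 ≈ 0.3695.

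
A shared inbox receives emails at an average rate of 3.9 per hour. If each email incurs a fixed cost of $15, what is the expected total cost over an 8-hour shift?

$468

E[N] = 3.9 × 8 = 31.2 (an 8-hour shift = 8 hours); E[cost] = 31.2 × $15 = $468.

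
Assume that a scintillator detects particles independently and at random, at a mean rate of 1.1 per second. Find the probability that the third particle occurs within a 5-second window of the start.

0.9116

Over the interval, μ = 1.1 × 5 = 5.5 (a 5-second window = 5 seconds).
The third arrival falls in the interval iff at least 3 events occur there: P(S_3 ≤ t) = P(N ≥ 3) = 1 − P(N ≤ 2) ≈ 0.9116.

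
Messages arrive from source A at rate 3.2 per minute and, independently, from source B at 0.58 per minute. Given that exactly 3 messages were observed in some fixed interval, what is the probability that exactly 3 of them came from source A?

Given the total, each event is independently from source A with probability p = λ_A/(λ_A+λ_B) = 3.2/3.78 ≈ 0.8466.
So K ~ Binomial(3, 3.2/3.78): P(K = 3) = C(3,3) · (3.2/3.78)^3 · (0.58/3.78)^0 ≈ 0.6067.

0.6067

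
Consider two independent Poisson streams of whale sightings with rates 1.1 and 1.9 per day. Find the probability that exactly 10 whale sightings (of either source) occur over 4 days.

Independent Poisson processes superpose: combined rate λ = 1.1 + 1.9 = 3 per day.
Over the interval, μ = 3 × 4 = 12 (4 days).
P(N = 10) = e^(−12) · 12^10/10! ≈ 0.1048.

0.1048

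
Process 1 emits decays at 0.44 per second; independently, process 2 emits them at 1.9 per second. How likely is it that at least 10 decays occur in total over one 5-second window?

Independent Poisson processes superpose: combined rate λ = 0.44 + 1.9 = 2.34 per second.
Over the interval, μ = 2.34 × 5 = 11.7 (a 5-second window = 5 seconds).
P(N ≥ 10) = 1 − P(N ≤ 9) ≈ 0.7304.

0.7304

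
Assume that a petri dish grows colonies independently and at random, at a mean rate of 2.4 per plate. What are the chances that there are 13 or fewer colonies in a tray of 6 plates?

Over the interval, μ = 2.4 × 6 = 14.4 (a tray of 6 plates = 6 plates).
P(N ≤ 13) = Σ_{j=0}^{13} e^(−μ) μ^j/j! ≈ 0.4227.

0.4227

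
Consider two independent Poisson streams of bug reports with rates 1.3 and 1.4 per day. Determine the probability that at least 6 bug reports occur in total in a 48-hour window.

Independent Poisson processes superpose: combined rate λ = 1.3 + 1.4 = 2.7 per day.
Over the interval, μ = 2.7 × 2 = 5.4 (a 48-hour window = 2 days).
P(N ≥ 6) = 1 − P(N ≤ 5) ≈ 0.4539.

0.4539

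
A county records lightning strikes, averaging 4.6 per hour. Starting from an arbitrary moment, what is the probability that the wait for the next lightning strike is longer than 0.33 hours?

The wait for the next event is exponential with rate λ = 4.6 per hour.
P(T > 0.33) = e^(−λt) = e^(−4.6 × 0.33) = e^(−1.518) ≈ 0.2191.

0.2191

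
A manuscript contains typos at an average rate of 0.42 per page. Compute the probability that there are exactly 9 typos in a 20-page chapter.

0.1290

Over the interval, μ = 0.42 × 20 = 8.4 (a 20-page chapter = 20 pages).
P(N = 9) = e^(−μ) μ^9/9! = e^(−8.4) · 8.4^9/362880 ≈ 0.1290.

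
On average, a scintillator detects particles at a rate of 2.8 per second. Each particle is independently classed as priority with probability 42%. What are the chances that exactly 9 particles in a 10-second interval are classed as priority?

0.0926

Thinning: the particles that are classed as priority themselves form a Poisson process with rate 0.42 × 2.8 = 1.176 per second.
Over the interval, μ = 1.176 × 10 = 11.76 (a 10-second interval = 10 seconds).
P(N = 9) = e^(−11.76) · 11.76^9/9! ≈ 0.0926.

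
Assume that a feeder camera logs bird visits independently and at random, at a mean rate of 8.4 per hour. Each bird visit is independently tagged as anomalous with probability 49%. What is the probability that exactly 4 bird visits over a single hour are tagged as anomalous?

Thinning: the bird visits that are tagged as anomalous themselves form a Poisson process with rate 0.49 × 8.4 = 4.116 per hour.
So μ = 4.116.
P(N = 4) = e^(−4.116) · 4.116^4/4! ≈ 0.1950.

0.1950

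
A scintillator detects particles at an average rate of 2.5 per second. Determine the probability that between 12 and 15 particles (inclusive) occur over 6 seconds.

Over the interval, μ = 2.5 × 6 = 15 (6 seconds).
P(12 ≤ N ≤ 15) = Σ_{j=12}^{15} e^(−15) · 15^j/j! ≈ 0.3833.

0.3833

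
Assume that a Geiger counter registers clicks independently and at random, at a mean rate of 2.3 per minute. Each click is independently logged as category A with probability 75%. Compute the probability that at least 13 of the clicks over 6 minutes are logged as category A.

Thinning: the clicks that are logged as category A themselves form a Poisson process with rate 0.75 × 2.3 = 1.725 per minute.
Over the interval, μ = 1.725 × 6 = 10.35 (6 minutes).
P(N ≥ 13) = 1 − P(N ≤ 12) ≈ 0.2427.

0.2427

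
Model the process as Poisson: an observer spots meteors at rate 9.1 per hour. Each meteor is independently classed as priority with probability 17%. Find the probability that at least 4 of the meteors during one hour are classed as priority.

Thinning: the meteors that are classed as priority themselves form a Poisson process with rate 0.17 × 9.1 = 1.547 per hour.
So μ = 1.547.
P(N ≥ 4) = 1 − P(N ≤ 3) ≈ 0.0717.

0.0717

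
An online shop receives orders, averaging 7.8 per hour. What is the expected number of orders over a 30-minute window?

3.9

E[N] = λt = 7.8 × 0.5 = 3.9 (a 30-minute window = 0.5 hours).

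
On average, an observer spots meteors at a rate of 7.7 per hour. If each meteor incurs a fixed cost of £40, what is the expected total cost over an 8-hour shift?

E[N] = 7.7 × 8 = 61.6 (an 8-hour shift = 8 hours); E[cost] = 61.6 × £40 = £2464.

£2464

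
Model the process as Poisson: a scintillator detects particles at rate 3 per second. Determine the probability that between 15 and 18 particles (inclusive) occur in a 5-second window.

0.3538

Over the interval, μ = 3 × 5 = 15 (a 5-second window = 5 seconds).
P(15 ≤ N ≤ 18) = Σ_{j=15}^{18} e^(−15) · 15^j/j! ≈ 0.3538.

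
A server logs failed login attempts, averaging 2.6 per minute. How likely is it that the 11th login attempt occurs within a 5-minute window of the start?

Over the interval, μ = 2.6 × 5 = 13 (a 5-minute window = 5 minutes).
The 11th arrival falls in the interval iff at least 11 events occur there: P(S_11 ≤ t) = P(N ≥ 11) = 1 − P(N ≤ 10) ≈ 0.7483.

0.7483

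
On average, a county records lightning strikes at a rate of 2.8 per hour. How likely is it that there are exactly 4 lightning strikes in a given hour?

0.1557

With mean μ = 2.8 per hour,
P(N = 4) = e^(−μ) μ^4/4! = e^(−2.8) · 2.8^4/24 ≈ 0.1557.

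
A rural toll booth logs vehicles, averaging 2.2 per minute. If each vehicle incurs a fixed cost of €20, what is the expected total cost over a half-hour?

€1320

E[N] = 2.2 × 30 = 66 (a half-hour = 30 minutes); E[cost] = 66 × €20 = €1320.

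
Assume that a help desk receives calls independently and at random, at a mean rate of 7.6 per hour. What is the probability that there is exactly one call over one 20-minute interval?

0.2011

Over the interval, μ = 7.6 × 1/3 ≈ 2.53333 (a 20-minute interval = 1/3 hours).
P(N = 1) = e^(−μ) μ^1/1! = e^(−2.53333) · 2.53333^1/1 ≈ 0.2011.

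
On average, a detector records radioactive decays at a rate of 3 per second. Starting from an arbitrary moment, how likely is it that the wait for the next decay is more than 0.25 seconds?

0.4724

The wait for the next event is exponential with rate λ = 3 per second.
P(T > 0.25) = e^(−λt) = e^(−3 × 0.25) = e^(−0.75) ≈ 0.4724.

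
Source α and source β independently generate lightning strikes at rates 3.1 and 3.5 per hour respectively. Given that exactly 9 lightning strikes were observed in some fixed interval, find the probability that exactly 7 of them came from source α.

0.0511

Given the total, each event is independently from source α with probability p = λ_α/(λ_α+λ_β) = 3.1/6.6 ≈ 0.4697.
So K ~ Binomial(9, 3.1/6.6): P(K = 7) = C(9,7) · (3.1/6.6)^7 · (3.5/6.6)^2 ≈ 0.0511.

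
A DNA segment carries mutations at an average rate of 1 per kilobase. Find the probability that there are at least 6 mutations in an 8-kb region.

Over the interval, μ = 1 × 8 = 8 (an 8-kb region = 8 kilobases).
P(N ≥ 6) = 1 − P(N ≤ 5) = 1 − Σ_{j=0}^{5} e^(−μ) μ^j/j! ≈ 0.8088.

0.8088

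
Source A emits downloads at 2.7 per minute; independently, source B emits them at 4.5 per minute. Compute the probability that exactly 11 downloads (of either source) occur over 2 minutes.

Independent Poisson processes superpose: combined rate λ = 2.7 + 4.5 = 7.2 per minute.
Over the interval, μ = 7.2 × 2 = 14.4 (2 minutes).
P(N = 11) = e^(−14.4) · 14.4^11/11! ≈ 0.0771.

0.0771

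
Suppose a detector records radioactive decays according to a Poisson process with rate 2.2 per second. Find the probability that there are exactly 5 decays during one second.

With mean μ = 2.2 per second,
P(N = 5) = e^(−μ) μ^5/5! = e^(−2.2) · 2.2^5/120 ≈ 0.0476.

0.0476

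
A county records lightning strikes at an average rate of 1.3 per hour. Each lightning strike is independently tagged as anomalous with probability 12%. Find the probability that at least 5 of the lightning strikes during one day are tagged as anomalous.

Thinning: the lightning strikes that are tagged as anomalous themselves form a Poisson process with rate 0.12 × 1.3 = 0.156 per hour.
Over the interval, μ = 0.156 × 24 = 3.744 (a day = 24 hours).
P(N ≥ 5) = 1 − P(N ≤ 4) ≈ 0.3213.

0.3213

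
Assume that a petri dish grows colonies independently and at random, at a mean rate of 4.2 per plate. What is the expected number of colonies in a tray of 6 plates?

25.2

E[N] = λt = 4.2 × 6 = 25.2 (a tray of 6 plates = 6 plates).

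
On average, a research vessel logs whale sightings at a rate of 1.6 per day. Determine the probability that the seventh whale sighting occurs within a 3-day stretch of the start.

Over the interval, μ = 1.6 × 3 = 4.8 (a 3-day stretch = 3 days).
The seventh arrival falls in the interval iff at least 7 events occur there: P(S_7 ≤ t) = P(N ≥ 7) = 1 − P(N ≤ 6) ≈ 0.2092.

0.2092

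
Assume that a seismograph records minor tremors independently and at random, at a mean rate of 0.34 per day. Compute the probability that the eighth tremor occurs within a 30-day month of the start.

0.7973

Over the interval, μ = 0.34 × 30 = 10.2 (a 30-day month = 30 days).
The eighth arrival falls in the interval iff at least 8 events occur there: P(S_8 ≤ t) = P(N ≥ 8) = 1 − P(N ≤ 7) ≈ 0.7973.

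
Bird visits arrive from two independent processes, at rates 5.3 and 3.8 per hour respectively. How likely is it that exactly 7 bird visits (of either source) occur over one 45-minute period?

Independent Poisson processes superpose: combined rate λ = 5.3 + 3.8 = 9.1 per hour.
Over the interval, μ = 9.1 × 0.75 = 6.825 (a 45-minute period = 0.75 hours).
P(N = 7) = e^(−6.825) · 6.825^7/7! ≈ 0.1487.

0.1487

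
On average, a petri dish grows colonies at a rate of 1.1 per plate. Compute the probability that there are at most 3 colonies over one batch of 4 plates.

Over the interval, μ = 1.1 × 4 = 4.4 (a batch of 4 plates = 4 plates).
P(N ≤ 3) = Σ_{j=0}^{3} e^(−μ) μ^j/j! ≈ 0.3594.

0.3594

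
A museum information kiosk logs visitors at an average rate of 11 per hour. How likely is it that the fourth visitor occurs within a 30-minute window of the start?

Over the interval, μ = 11 × 0.5 = 5.5 (a 30-minute window = 0.5 hours).
The fourth arrival falls in the interval iff at least 4 events occur there: P(S_4 ≤ t) = P(N ≥ 4) = 1 − P(N ≤ 3) ≈ 0.7983.

0.7983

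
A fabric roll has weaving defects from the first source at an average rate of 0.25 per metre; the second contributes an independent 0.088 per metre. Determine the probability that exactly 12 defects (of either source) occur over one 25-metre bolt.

Independent Poisson processes superpose: combined rate λ = 0.25 + 0.088 = 0.338 per metre.
Over the interval, μ = 0.338 × 25 = 8.45 (a 25-metre bolt = 25 metres).
P(N = 12) = e^(−8.45) · 8.45^12/12! ≈ 0.0592.

0.0592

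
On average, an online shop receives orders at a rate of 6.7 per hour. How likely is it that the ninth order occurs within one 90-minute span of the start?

0.6728

Over the interval, μ = 6.7 × 1.5 = 10.05 (a 90-minute span = 1.5 hours).
The ninth arrival falls in the interval iff at least 9 events occur there: P(S_9 ≤ t) = P(N ≥ 9) = 1 − P(N ≤ 8) ≈ 0.6728.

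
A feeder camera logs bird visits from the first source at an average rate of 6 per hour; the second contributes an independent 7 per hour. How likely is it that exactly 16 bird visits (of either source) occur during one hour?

0.0719

Independent Poisson processes superpose: combined rate λ = 6 + 7 = 13 per hour.
So μ = 13.
P(N = 16) = e^(−13) · 13^16/16! ≈ 0.0719.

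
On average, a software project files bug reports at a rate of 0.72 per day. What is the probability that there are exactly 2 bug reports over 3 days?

0.2690

Over the interval, μ = 0.72 × 3 = 2.16 (3 days).
P(N = 2) = e^(−μ) μ^2/2! = e^(−2.16) · 2.16^2/2 ≈ 0.2690.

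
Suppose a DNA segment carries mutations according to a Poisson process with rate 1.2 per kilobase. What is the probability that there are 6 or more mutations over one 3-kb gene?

Over the interval, μ = 1.2 × 3 = 3.6 (a 3-kb gene = 3 kilobases).
P(N ≥ 6) = 1 − P(N ≤ 5) = 1 − Σ_{j=0}^{5} e^(−μ) μ^j/j! ≈ 0.1559.

0.1559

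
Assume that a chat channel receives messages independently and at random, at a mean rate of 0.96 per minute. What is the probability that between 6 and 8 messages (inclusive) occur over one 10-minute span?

Over the interval, μ = 0.96 × 10 = 9.6 (a 10-minute span = 10 minutes).
P(6 ≤ N ≤ 8) = Σ_{j=6}^{8} e^(−9.6) · 9.6^j/j! ≈ 0.2958.

0.2958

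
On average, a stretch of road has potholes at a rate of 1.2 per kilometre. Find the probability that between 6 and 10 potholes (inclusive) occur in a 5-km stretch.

Over the interval, μ = 1.2 × 5 = 6 (a 5-km stretch = 5 kilometres).
P(6 ≤ N ≤ 10) = Σ_{j=6}^{10} e^(−6) · 6^j/j! ≈ 0.5117.

0.5117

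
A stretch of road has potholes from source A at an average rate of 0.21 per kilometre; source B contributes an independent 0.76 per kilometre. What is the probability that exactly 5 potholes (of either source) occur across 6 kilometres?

0.1651

Independent Poisson processes superpose: combined rate λ = 0.21 + 0.76 = 0.97 per kilometre.
Over the interval, μ = 0.97 × 6 = 5.82 (6 kilometres).
P(N = 5) = e^(−5.82) · 5.82^5/5! ≈ 0.1651.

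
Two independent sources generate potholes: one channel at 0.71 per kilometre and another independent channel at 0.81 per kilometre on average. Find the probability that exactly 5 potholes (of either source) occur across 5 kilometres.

Independent Poisson processes superpose: combined rate λ = 0.71 + 0.81 = 1.52 per kilometre.
Over the interval, μ = 1.52 × 5 = 7.6 (5 kilometres).
P(N = 5) = e^(−7.6) · 7.6^5/5! ≈ 0.1057.

0.1057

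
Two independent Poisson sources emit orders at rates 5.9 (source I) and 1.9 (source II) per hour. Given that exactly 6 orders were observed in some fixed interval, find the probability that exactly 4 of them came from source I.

0.2914

Given the total, each event is independently from source I with probability p = λ_I/(λ_I+λ_II) = 5.9/7.8 ≈ 0.7564.
So K ~ Binomial(6, 5.9/7.8): P(K = 4) = C(6,4) · (5.9/7.8)^4 · (1.9/7.8)^2 ≈ 0.2914.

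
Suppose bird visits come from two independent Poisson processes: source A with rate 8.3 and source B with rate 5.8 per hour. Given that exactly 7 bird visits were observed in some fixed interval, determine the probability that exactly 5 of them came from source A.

Given the total, each event is independently from source A with probability p = λ_A/(λ_A+λ_B) = 8.3/14.1 ≈ 0.5887.
So K ~ Binomial(7, 8.3/14.1): P(K = 5) = C(7,5) · (8.3/14.1)^5 · (5.8/14.1)^2 ≈ 0.2511.

0.2511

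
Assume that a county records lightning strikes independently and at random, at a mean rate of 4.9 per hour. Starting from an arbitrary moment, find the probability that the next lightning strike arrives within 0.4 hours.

Inter-arrival times are exponential with rate λ = 4.9 per hour.
P(T ≤ 0.4) = 1 − e^(−λt) = 1 − e^(−4.9 × 0.4) = 1 − e^(−1.96) ≈ 0.8591.

0.8591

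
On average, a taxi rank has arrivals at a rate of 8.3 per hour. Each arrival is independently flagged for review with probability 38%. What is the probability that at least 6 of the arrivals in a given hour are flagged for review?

0.1002

Thinning: the arrivals that are flagged for review themselves form a Poisson process with rate 0.38 × 8.3 = 3.154 per hour.
So μ = 3.154.
P(N ≥ 6) = 1 − P(N ≤ 5) ≈ 0.1002.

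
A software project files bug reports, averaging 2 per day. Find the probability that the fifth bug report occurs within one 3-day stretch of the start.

0.7149

Over the interval, μ = 2 × 3 = 6 (a 3-day stretch = 3 days).
The fifth arrival falls in the interval iff at least 5 events occur there: P(S_5 ≤ t) = P(N ≥ 5) = 1 − P(N ≤ 4) ≈ 0.7149.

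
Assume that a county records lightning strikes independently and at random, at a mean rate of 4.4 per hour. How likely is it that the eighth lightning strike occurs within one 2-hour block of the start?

0.6522

Over the interval, μ = 4.4 × 2 = 8.8 (a 2-hour block = 2 hours).
The eighth arrival falls in the interval iff at least 8 events occur there: P(S_8 ≤ t) = P(N ≥ 8) = 1 − P(N ≤ 7) ≈ 0.6522.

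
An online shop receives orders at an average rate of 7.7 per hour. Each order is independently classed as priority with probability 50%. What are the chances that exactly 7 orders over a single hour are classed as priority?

Thinning: the orders that are classed as priority themselves form a Poisson process with rate 0.5 × 7.7 = 3.85 per hour.
So μ = 3.85.
P(N = 7) = e^(−3.85) · 3.85^7/7! ≈ 0.0529.

0.0529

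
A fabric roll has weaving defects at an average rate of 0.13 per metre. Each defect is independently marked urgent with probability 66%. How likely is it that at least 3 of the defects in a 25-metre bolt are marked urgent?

0.3625

Thinning: the defects that are marked urgent themselves form a Poisson process with rate 0.66 × 0.13 = 0.0858 per metre.
Over the interval, μ = 0.0858 × 25 = 2.145 (a 25-metre bolt = 25 metres).
P(N ≥ 3) = 1 − P(N ≤ 2) ≈ 0.3625.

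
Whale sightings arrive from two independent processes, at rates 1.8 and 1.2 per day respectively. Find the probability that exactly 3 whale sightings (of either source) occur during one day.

0.2240

Independent Poisson processes superpose: combined rate λ = 1.8 + 1.2 = 3 per day.
So μ = 3.
P(N = 3) = e^(−3) · 3^3/3! ≈ 0.2240.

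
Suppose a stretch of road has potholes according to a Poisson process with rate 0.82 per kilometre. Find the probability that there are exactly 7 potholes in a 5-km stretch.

0.0640

Over the interval, μ = 0.82 × 5 = 4.1 (a 5-km stretch = 5 kilometres).
P(N = 7) = e^(−μ) μ^7/7! = e^(−4.1) · 4.1^7/5040 ≈ 0.0640.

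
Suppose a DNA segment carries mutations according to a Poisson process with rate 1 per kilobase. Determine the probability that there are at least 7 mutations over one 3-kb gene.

Over the interval, μ = 1 × 3 = 3 (a 3-kb gene = 3 kilobases).
P(N ≥ 7) = 1 − P(N ≤ 6) = 1 − Σ_{j=0}^{6} e^(−μ) μ^j/j! ≈ 0.0335.

0.0335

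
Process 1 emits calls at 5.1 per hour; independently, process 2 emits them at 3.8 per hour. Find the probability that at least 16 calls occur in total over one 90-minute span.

0.2682

Independent Poisson processes superpose: combined rate λ = 5.1 + 3.8 = 8.9 per hour.
Over the interval, μ = 8.9 × 1.5 = 13.35 (a 90-minute span = 1.5 hours).
P(N ≥ 16) = 1 − P(N ≤ 15) ≈ 0.2682.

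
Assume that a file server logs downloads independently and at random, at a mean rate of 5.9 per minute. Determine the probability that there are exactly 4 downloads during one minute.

With mean μ = 5.9 per minute,
P(N = 4) = e^(−μ) μ^4/4! = e^(−5.9) · 5.9^4/24 ≈ 0.1383.

0.1383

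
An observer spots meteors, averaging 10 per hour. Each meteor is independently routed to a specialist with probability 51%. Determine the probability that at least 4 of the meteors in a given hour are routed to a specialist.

Thinning: the meteors that are routed to a specialist themselves form a Poisson process with rate 0.51 × 10 = 5.1 per hour.
So μ = 5.1.
P(N ≥ 4) = 1 − P(N ≤ 3) ≈ 0.7487.

0.7487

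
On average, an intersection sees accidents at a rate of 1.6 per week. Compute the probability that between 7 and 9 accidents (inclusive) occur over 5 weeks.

Over the interval, μ = 1.6 × 5 = 8 (5 weeks).
P(7 ≤ N ≤ 9) = Σ_{j=7}^{9} e^(−8) · 8^j/j! ≈ 0.4032.

0.4032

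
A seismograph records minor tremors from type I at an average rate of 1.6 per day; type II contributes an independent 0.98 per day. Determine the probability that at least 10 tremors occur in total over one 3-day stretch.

0.2517

Independent Poisson processes superpose: combined rate λ = 1.6 + 0.98 = 2.58 per day.
Over the interval, μ = 2.58 × 3 = 7.74 (a 3-day stretch = 3 days).
P(N ≥ 10) = 1 − P(N ≤ 9) ≈ 0.2517.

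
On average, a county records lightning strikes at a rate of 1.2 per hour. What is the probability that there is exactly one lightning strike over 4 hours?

0.0395

Over the interval, μ = 1.2 × 4 = 4.8 (4 hours).
P(N = 1) = e^(−μ) μ^1/1! = e^(−4.8) · 4.8^1/1 ≈ 0.0395.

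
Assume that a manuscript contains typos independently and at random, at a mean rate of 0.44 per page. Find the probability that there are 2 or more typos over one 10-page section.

0.9337

Over the interval, μ = 0.44 × 10 = 4.4 (a 10-page section = 10 pages).
P(N ≥ 2) = 1 − P(N ≤ 1) = 1 − Σ_{j=0}^{1} e^(−μ) μ^j/j! ≈ 0.9337.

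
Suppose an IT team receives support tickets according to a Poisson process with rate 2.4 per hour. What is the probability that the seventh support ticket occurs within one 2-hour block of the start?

Over the interval, μ = 2.4 × 2 = 4.8 (a 2-hour block = 2 hours).
The seventh arrival falls in the interval iff at least 7 events occur there: P(S_7 ≤ t) = P(N ≥ 7) = 1 − P(N ≤ 6) ≈ 0.2092.

0.2092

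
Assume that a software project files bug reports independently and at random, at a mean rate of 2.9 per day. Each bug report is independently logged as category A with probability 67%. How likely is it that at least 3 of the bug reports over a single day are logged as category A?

0.3079

Thinning: the bug reports that are logged as category A themselves form a Poisson process with rate 0.67 × 2.9 = 1.943 per day.
So μ = 1.943.
P(N ≥ 3) = 1 − P(N ≤ 2) ≈ 0.3079.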